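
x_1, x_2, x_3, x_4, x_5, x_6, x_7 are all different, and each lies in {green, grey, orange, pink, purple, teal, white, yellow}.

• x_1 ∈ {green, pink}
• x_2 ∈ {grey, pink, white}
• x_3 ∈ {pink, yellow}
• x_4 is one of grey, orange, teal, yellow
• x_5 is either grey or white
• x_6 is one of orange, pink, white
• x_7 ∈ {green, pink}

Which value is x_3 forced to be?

The 7 variables draw from only 7 values {green, grey, orange, pink, teal, white, yellow}, so each is used; only x_4 can be teal, hence x_4 = teal.
The 6 still-open variables draw from only 6 values {green, grey, orange, pink, white, yellow}, so each is used; only x_6 can be orange, hence x_6 = orange.
Among the 5 still-open variables, yellow fits only x_3 (and all 5 values in {green, grey, pink, white, yellow} must be used), so x_3 = yellow.

yellow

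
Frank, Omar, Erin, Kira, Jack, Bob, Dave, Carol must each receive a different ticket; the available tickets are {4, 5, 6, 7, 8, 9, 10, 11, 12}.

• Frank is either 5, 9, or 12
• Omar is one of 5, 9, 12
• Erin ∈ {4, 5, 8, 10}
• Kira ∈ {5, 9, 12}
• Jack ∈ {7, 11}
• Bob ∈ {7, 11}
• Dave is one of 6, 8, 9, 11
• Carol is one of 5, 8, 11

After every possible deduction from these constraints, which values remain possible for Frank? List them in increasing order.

5, 9, 12

Jack and Bob share exactly the 2 values {7, 11}; by pigeonhole those values go to them, so strike 7, 11 from Dave, Carol.
Frank, Omar, Kira between them cover only {5, 9, 12} — a naked triple. Remove those values from Erin, Dave, Carol.
That leaves Carol = 8. Strike 8 from Erin, Dave.
Dave has just one choice, so Dave = 6.
No further eliminations apply; Frank can still be any of 5, 9, 12.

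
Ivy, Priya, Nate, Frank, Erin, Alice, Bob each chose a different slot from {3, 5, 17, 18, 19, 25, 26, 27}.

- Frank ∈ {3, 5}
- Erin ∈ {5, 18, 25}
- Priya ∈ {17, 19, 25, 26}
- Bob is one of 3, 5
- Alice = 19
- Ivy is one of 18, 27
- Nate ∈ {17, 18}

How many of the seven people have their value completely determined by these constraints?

1

Alice must be 19 (only option left). Eliminate 19 elsewhere: Priya.
The 2 variables Frank and Bob are confined to {3, 5}, which locks those values in; drop them from Erin.
Determined: Alice=19. The other people each still have more than one consistent value. That makes 1.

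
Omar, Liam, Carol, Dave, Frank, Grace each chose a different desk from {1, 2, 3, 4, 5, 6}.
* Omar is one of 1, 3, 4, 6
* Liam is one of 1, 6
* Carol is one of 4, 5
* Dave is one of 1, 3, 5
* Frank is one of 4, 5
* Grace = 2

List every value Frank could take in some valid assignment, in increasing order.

Grace has just one choice, so Grace = 2.
Carol and Frank between them cover only {4, 5} — a naked pair. Remove those values from Omar, Dave.
No further eliminations apply; Frank can still be any of 4, 5.

4, 5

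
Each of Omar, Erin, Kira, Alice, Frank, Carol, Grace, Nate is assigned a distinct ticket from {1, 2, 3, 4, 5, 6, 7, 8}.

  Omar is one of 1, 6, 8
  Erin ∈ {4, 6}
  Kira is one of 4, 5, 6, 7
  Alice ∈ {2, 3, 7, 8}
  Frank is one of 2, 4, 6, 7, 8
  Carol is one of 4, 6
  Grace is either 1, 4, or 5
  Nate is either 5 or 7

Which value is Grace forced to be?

1

The 8 variables draw from only 8 values {1, 2, 3, 4, 5, 6, 7, 8}, so each is used; only Alice can be 3, hence Alice = 3.
Among the 7 still-open variables, 2 fits only Frank (and all 7 values in {1, 2, 4, 5, 6, 7, 8} must be used), so Frank = 2.
Among the 6 still-open variables, 8 fits only Omar (and all 6 values in {1, 4, 5, 6, 7, 8} must be used), so Omar = 8.
Among the 5 still-open variables, 1 fits only Grace (and all 5 values in {1, 4, 5, 6, 7} must be used), so Grace = 1.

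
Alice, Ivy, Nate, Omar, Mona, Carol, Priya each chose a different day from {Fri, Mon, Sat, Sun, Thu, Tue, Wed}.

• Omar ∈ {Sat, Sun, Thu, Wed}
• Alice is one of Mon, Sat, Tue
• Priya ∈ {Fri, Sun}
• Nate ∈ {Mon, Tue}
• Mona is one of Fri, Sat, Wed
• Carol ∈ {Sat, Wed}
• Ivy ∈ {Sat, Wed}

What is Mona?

Among the 7 variables, Thu fits only Omar (and all 7 values in {Fri, Mon, Sat, Sun, Thu, Tue, Wed} must be used), so Omar = Thu.
Among the 6 still-open variables, Sun fits only Priya (and all 6 values in {Fri, Mon, Sat, Sun, Tue, Wed} must be used), so Priya = Sun.
The 5 still-open variables draw from only 5 values {Fri, Mon, Sat, Tue, Wed}, so each is used; only Mona can be Fri, hence Mona = Fri.

Fri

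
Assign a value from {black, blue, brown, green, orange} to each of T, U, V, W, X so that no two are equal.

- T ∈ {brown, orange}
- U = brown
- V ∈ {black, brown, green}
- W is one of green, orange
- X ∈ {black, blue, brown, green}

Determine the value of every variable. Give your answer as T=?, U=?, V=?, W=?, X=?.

T=orange, U=brown, V=black, W=green, X=blue

U must be brown (only option left). Strike brown from T, V, X.
T has just one choice, so T = orange. So W can't be orange.
W's domain is down to {green}, so W = green. Remove green from V, X.
V's domain is down to {black}, so V = black. Strike black from X.
X has just one choice, so X = blue.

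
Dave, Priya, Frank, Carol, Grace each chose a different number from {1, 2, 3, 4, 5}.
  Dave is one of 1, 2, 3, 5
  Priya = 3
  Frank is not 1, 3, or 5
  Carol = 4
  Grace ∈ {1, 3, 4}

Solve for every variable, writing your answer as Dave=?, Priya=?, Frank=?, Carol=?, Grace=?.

Priya has just one choice, so Priya = 3. Remove 3 from Dave, Grace.
Carol has just one choice, so Carol = 4. Remove 4 from Frank, Grace.
Grace has just one choice, so Grace = 1. Remove 1 from Dave.
Frank's domain is down to {2}, so Frank = 2. So Dave can't be 2.
That leaves Dave = 5.

Dave=5, Priya=3, Frank=2, Carol=4, Grace=1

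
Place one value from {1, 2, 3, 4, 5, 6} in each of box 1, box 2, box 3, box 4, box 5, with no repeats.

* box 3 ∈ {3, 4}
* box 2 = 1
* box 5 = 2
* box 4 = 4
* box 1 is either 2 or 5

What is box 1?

box 2 has just one choice, so box 2 = 1.
box 4 has just one choice, so box 4 = 4. Eliminate 4 elsewhere: box 3.
box 5 has just one choice, so box 5 = 2. Remove 2 from box 1.
So box 1 = 5.

5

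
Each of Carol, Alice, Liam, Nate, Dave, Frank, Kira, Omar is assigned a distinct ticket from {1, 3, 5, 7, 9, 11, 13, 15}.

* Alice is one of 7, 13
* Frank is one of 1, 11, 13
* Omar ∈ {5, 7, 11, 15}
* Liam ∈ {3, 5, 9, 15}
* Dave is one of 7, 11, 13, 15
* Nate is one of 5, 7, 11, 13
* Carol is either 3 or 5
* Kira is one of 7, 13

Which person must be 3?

Carol

Among the 8 variables, 1 fits only Frank (and all 8 values in {1, 3, 5, 7, 9, 11, 13, 15} must be used), so Frank = 1.
The 7 still-open variables together cover exactly {3, 5, 7, 9, 11, 13, 15} — 7 values for 7 variables — and 9 appears only in Liam's list, so Liam = 9.
The 6 still-open variables draw from only 6 values {3, 5, 7, 11, 13, 15}, so each is used; only Carol can be 3, hence Carol = 3.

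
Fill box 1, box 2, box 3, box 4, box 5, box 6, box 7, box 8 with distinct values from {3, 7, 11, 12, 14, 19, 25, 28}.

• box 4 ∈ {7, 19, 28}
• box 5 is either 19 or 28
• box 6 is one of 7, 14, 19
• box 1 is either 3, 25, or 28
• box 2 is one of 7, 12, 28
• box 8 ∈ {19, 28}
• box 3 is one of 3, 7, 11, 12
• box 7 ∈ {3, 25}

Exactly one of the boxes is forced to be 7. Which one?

box 4

The 8 variables draw from only 8 values {3, 7, 11, 12, 14, 19, 25, 28}, so each is used; only box 3 can be 11, hence box 3 = 11.
The 7 still-open variables draw from only 7 values {3, 7, 12, 14, 19, 25, 28}, so each is used; only box 2 can be 12, hence box 2 = 12.
The 6 still-open variables draw from only 6 values {3, 7, 14, 19, 25, 28}, so each is used; only box 6 can be 14, hence box 6 = 14.
The 5 still-open variables draw from only 5 values {3, 7, 19, 25, 28}, so each is used; only box 4 can be 7, hence box 4 = 7.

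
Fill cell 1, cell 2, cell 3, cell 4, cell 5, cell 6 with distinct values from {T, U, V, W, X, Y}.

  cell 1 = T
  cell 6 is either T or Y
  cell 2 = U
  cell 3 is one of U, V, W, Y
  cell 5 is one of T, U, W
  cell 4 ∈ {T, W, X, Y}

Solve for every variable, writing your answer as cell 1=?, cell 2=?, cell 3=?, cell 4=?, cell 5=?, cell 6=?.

cell 1 has just one choice, so cell 1 = T. Strike T from cell 4, cell 5, cell 6.
cell 2's domain is down to {U}, so cell 2 = U. Eliminate U elsewhere: cell 3, cell 5.
That leaves cell 5 = W. Eliminate W elsewhere: cell 3, cell 4.
cell 6 must be Y (only option left). Strike Y from cell 3, cell 4.
That leaves cell 3 = V.
cell 4 has just one choice, so cell 4 = X.

cell 1=T, cell 2=U, cell 3=V, cell 4=X, cell 5=W, cell 6=Y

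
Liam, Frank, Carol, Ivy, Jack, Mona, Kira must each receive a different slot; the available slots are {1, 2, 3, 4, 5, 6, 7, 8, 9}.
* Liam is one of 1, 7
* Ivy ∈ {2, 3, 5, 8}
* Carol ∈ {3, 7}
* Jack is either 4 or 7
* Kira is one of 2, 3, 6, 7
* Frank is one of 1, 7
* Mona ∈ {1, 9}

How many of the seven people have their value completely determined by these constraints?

The 2 variables Liam and Frank are confined to {1, 7}, which locks those values in; drop them from Carol, Jack, Mona, Kira.
That leaves Carol = 3. Eliminate 3 elsewhere: Ivy, Kira.
That leaves Jack = 4.
Mona has just one choice, so Mona = 9.
Determined: Carol=3, Jack=4, Mona=9. The other people each still have more than one consistent value. That makes 3.

3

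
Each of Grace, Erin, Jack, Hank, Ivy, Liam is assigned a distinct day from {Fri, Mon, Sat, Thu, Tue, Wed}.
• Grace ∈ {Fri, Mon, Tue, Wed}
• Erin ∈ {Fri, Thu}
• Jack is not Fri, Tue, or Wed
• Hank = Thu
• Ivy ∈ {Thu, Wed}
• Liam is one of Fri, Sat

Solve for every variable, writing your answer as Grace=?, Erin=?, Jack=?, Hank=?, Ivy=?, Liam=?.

Grace=Tue, Erin=Fri, Jack=Mon, Hank=Thu, Ivy=Wed, Liam=Sat

Hank has just one choice, so Hank = Thu. Eliminate Thu elsewhere: Erin, Jack, Ivy.
Ivy must be Wed (only option left). Strike Wed from Grace.
That leaves Erin = Fri. So Grace, Liam can't be Fri.
That leaves Liam = Sat. Strike Sat from Jack.
That leaves Jack = Mon. So Grace can't be Mon.
That leaves Grace = Tue.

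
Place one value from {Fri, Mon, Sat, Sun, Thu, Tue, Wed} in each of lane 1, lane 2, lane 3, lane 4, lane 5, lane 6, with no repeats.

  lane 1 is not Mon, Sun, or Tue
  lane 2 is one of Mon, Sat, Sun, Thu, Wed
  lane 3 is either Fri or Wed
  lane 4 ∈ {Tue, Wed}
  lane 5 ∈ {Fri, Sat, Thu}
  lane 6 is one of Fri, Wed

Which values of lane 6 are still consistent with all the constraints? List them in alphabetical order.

The 2 variables lane 3 and lane 6 are confined to {Fri, Wed}, which locks those values in; drop them from lane 1, lane 2, lane 4, lane 5.
lane 4's domain is down to {Tue}, so lane 4 = Tue.
lane 1 and lane 5 share exactly the 2 values {Sat, Thu}; by pigeonhole those values go to them, so strike Sat, Thu from lane 2.
No further eliminations apply; lane 6 can still be any of Fri, Wed.

Fri, Wed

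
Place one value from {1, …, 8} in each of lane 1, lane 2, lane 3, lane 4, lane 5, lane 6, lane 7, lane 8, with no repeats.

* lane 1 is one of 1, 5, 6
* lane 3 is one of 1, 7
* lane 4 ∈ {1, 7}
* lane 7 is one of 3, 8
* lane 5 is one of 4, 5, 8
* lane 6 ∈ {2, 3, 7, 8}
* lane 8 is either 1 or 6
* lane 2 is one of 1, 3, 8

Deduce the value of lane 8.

The 8 variables draw from only 8 values {1, 2, 3, 4, 5, 6, 7, 8}, so each is used; only lane 6 can be 2, hence lane 6 = 2.
The 7 still-open variables draw from only 7 values {1, 3, 4, 5, 6, 7, 8}, so each is used; only lane 5 can be 4, hence lane 5 = 4.
Among the 6 still-open variables, 5 fits only lane 1 (and all 6 values in {1, 3, 5, 6, 7, 8} must be used), so lane 1 = 5.
Among the 5 still-open variables, 6 fits only lane 8 (and all 5 values in {1, 3, 6, 7, 8} must be used), so lane 8 = 6.

6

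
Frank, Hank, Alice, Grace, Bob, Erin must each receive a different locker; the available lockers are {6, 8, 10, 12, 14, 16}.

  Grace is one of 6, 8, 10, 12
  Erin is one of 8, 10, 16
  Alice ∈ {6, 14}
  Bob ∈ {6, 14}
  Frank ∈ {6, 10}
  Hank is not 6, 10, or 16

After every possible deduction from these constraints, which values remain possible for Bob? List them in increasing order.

The 6 variables draw from only 6 values {6, 8, 10, 12, 14, 16}, so each is used; only Erin can be 16, hence Erin = 16.
Alice and Bob share exactly the 2 values {6, 14}; by pigeonhole those values go to them, so strike 6, 14 from Frank, Hank, Grace.
Frank has just one choice, so Frank = 10. Remove 10 from Grace.
No further eliminations apply; Bob can still be any of 6, 14.

6, 14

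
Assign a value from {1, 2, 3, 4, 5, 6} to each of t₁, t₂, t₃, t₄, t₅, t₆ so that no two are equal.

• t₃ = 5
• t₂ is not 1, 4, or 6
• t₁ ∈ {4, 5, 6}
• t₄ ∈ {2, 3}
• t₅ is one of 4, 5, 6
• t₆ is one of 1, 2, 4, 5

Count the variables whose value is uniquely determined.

t₃'s domain is down to {5}, so t₃ = 5. Remove 5 from t₁, t₂, t₅, t₆.
Among the 5 still-open variables, 1 fits only t₆ (and all 5 values in {1, 2, 3, 4, 6} must be used), so t₆ = 1.
Determined: t₃=5, t₆=1. The other variables each still have more than one consistent value. That makes 2.

2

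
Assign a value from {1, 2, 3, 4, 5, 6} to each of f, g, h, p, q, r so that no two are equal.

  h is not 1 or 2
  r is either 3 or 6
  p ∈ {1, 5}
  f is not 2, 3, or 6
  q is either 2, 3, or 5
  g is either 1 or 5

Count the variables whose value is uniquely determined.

2

The 6 variables together cover exactly {1, 2, 3, 4, 5, 6} — 6 values for 6 variables — and 2 appears only in q's list, so q = 2.
The 2 variables g and p are confined to {1, 5}, which locks those values in; drop them from f, h.
f must be 4 (only option left). So h can't be 4.
Determined: f=4, q=2. The other variables each still have more than one consistent value. That makes 2.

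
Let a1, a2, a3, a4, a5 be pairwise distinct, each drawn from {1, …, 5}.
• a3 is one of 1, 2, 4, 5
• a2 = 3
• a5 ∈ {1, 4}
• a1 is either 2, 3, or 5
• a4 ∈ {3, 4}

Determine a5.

a2 must be 3 (only option left). Remove 3 from a1, a4.
a4 has just one choice, so a4 = 4. Strike 4 from a3, a5.
So a5 = 1.

1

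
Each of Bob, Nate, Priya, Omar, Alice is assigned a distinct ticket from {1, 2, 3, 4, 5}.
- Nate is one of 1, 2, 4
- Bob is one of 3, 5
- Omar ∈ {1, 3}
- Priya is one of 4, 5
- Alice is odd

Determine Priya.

Among the 5 variables, 2 fits only Nate (and all 5 values in {1, 2, 3, 4, 5} must be used), so Nate = 2.
The 4 still-open variables together cover exactly {1, 3, 4, 5} — 4 values for 4 variables — and 4 appears only in Priya's list, so Priya = 4.

4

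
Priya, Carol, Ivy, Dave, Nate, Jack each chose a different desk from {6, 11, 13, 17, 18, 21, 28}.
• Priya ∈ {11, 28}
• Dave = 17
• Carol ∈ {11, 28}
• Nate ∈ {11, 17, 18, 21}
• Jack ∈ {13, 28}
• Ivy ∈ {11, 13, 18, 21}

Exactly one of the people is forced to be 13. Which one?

Dave's domain is down to {17}, so Dave = 17. Strike 17 from Nate.
Priya and Carol between them cover only {11, 28} — a naked pair. Remove those values from Ivy, Nate, Jack.
So 13 goes to Jack.

Jack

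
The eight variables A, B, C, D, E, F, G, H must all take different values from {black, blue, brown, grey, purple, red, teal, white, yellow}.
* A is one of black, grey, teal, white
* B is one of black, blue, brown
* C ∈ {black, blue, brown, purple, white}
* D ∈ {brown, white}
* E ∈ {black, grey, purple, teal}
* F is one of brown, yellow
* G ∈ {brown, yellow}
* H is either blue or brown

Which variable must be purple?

The 2 variables F and G are confined to {brown, yellow}, which locks those values in; drop them from B, C, D, H.
D has just one choice, so D = white. Remove white from A, C.
H's domain is down to {blue}, so H = blue. Strike blue from B, C.
B's domain is down to {black}, so B = black. Eliminate black elsewhere: A, C, E.
So purple goes to C.

C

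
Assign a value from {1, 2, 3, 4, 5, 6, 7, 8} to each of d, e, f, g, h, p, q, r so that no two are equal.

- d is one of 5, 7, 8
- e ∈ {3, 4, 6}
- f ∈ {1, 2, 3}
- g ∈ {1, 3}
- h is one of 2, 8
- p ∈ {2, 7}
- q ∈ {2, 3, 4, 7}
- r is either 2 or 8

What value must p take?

7

The 8 variables draw from only 8 values {1, 2, 3, 4, 5, 6, 7, 8}, so each is used; only d can be 5, hence d = 5.
The 7 still-open variables together cover exactly {1, 2, 3, 4, 6, 7, 8} — 7 values for 7 variables — and 6 appears only in e's list, so e = 6.
The 6 still-open variables together cover exactly {1, 2, 3, 4, 7, 8} — 6 values for 6 variables — and 4 appears only in q's list, so q = 4.
The 5 still-open variables draw from only 5 values {1, 2, 3, 7, 8}, so each is used; only p can be 7, hence p = 7.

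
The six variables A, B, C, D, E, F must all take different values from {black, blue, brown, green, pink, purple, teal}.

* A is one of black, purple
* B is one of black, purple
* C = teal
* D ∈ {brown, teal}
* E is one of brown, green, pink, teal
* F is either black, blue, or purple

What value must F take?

blue

C's domain is down to {teal}, so C = teal. Remove teal from D, E.
That leaves D = brown. Strike brown from E.
A and B share exactly the 2 values {black, purple}; by pigeonhole those values go to them, so strike black, purple from F.
So F = blue.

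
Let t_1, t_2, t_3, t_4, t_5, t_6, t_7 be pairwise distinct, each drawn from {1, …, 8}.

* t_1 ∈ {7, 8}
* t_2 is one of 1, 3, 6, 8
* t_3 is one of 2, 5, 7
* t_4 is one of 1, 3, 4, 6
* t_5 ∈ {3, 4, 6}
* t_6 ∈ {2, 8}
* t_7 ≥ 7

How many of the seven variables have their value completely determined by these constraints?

2

t_1 and t_7 share exactly the 2 values {7, 8}; by pigeonhole those values go to them, so strike 7, 8 from t_2, t_3, t_6.
t_6 must be 2 (only option left). Eliminate 2 elsewhere: t_3.
t_3 has just one choice, so t_3 = 5.
Determined: t_3=5, t_6=2. The other variables each still have more than one consistent value. That makes 2.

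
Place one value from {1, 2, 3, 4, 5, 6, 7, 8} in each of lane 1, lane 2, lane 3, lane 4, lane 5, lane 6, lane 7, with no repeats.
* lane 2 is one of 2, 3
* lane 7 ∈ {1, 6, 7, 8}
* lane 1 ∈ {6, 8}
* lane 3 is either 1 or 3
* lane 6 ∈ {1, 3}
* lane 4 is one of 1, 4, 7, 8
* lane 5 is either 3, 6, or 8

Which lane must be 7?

The 7 variables draw from only 7 values {1, 2, 3, 4, 6, 7, 8}, so each is used; only lane 2 can be 2, hence lane 2 = 2.
The 6 still-open variables together cover exactly {1, 3, 4, 6, 7, 8} — 6 values for 6 variables — and 4 appears only in lane 4's list, so lane 4 = 4.
The 5 still-open variables together cover exactly {1, 3, 6, 7, 8} — 5 values for 5 variables — and 7 appears only in lane 7's list, so lane 7 = 7.

lane 7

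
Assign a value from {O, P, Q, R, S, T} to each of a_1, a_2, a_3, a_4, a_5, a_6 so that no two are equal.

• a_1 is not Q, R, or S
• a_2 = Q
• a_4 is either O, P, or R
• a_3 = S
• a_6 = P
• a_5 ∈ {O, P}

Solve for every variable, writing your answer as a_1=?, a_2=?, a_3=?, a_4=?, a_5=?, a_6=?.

a_2's domain is down to {Q}, so a_2 = Q.
a_3 has just one choice, so a_3 = S.
a_6's domain is down to {P}, so a_6 = P. Eliminate P elsewhere: a_1, a_4, a_5.
That leaves a_5 = O. Eliminate O elsewhere: a_1, a_4.
That leaves a_1 = T.
a_4 must be R (only option left).

a_1=T, a_2=Q, a_3=S, a_4=R, a_5=O, a_6=P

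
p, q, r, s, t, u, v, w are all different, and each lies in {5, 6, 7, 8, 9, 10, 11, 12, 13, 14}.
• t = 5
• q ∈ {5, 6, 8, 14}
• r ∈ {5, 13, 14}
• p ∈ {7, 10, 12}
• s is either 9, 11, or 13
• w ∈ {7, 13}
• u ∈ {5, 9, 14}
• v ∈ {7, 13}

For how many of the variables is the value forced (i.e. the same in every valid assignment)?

4

t must be 5 (only option left). So q, r, u can't be 5.
The 2 variables v and w are confined to {7, 13}, which locks those values in; drop them from p, r, s.
r must be 14 (only option left). Eliminate 14 elsewhere: q, u.
u has just one choice, so u = 9. So s can't be 9.
That leaves s = 11.
Determined: r=14, s=11, t=5, u=9. The other variables each still have more than one consistent value. That makes 4.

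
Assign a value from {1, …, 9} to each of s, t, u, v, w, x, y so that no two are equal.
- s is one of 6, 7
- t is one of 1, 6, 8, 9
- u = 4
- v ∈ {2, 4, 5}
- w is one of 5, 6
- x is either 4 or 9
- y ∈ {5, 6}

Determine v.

2

u's domain is down to {4}, so u = 4. Eliminate 4 elsewhere: v, x.
x must be 9 (only option left). Remove 9 from t.
w and y between them cover only {5, 6} — a naked pair. Remove those values from s, t, v.
So v = 2.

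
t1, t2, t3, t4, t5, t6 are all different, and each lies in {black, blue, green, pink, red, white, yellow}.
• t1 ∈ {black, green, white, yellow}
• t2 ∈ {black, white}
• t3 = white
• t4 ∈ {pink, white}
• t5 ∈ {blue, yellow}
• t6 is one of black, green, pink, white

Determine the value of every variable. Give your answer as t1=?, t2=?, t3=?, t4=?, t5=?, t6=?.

t1=yellow, t2=black, t3=white, t4=pink, t5=blue, t6=green

t3's domain is down to {white}, so t3 = white. So t1, t2, t4, t6 can't be white.
t4 has just one choice, so t4 = pink. Strike pink from t6.
t2 must be black (only option left). Remove black from t1, t6.
t6 must be green (only option left). Remove green from t1.
That leaves t1 = yellow. Strike yellow from t5.
t5 has just one choice, so t5 = blue.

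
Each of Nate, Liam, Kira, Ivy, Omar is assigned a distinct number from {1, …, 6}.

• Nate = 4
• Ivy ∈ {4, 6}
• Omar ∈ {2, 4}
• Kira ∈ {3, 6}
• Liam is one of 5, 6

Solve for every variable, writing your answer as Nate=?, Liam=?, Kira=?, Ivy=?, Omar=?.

Nate=4, Liam=5, Kira=3, Ivy=6, Omar=2

Nate has just one choice, so Nate = 4. Eliminate 4 elsewhere: Ivy, Omar.
Ivy's domain is down to {6}, so Ivy = 6. So Liam, Kira can't be 6.
That leaves Omar = 2.
That leaves Liam = 5.
Kira's domain is down to {3}, so Kira = 3.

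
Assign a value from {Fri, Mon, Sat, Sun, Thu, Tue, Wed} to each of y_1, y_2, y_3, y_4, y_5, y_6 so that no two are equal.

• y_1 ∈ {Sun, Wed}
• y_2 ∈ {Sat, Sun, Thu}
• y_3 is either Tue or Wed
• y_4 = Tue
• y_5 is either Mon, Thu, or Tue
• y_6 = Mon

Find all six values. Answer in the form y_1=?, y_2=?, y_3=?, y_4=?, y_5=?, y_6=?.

y_1=Sun, y_2=Sat, y_3=Wed, y_4=Tue, y_5=Thu, y_6=Mon

y_4 has just one choice, so y_4 = Tue. So y_3, y_5 can't be Tue.
y_6 must be Mon (only option left). Remove Mon from y_5.
That leaves y_3 = Wed. So y_1 can't be Wed.
y_5 must be Thu (only option left). Remove Thu from y_2.
That leaves y_1 = Sun. Strike Sun from y_2.
That leaves y_2 = Sat.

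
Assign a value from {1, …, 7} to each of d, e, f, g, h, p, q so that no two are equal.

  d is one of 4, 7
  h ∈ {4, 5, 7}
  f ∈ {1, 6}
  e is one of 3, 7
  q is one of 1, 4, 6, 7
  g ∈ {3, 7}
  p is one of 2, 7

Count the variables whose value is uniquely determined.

The 7 variables together cover exactly {1, 2, 3, 4, 5, 6, 7} — 7 values for 7 variables — and 2 appears only in p's list, so p = 2.
The 6 still-open variables together cover exactly {1, 3, 4, 5, 6, 7} — 6 values for 6 variables — and 5 appears only in h's list, so h = 5.
e and g share exactly the 2 values {3, 7}; by pigeonhole those values go to them, so strike 3, 7 from d, q.
d's domain is down to {4}, so d = 4. Eliminate 4 elsewhere: q.
Determined: d=4, h=5, p=2. The other variables each still have more than one consistent value. That makes 3.

3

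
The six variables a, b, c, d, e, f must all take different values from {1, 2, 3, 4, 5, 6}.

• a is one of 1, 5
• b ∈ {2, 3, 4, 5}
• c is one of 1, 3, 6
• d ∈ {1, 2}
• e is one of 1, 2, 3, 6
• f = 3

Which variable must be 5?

a

f has just one choice, so f = 3. Remove 3 from b, c, e.
Among the 5 still-open variables, 4 fits only b (and all 5 values in {1, 2, 4, 5, 6} must be used), so b = 4.
The 4 still-open variables together cover exactly {1, 2, 5, 6} — 4 values for 4 variables — and 5 appears only in a's list, so a = 5.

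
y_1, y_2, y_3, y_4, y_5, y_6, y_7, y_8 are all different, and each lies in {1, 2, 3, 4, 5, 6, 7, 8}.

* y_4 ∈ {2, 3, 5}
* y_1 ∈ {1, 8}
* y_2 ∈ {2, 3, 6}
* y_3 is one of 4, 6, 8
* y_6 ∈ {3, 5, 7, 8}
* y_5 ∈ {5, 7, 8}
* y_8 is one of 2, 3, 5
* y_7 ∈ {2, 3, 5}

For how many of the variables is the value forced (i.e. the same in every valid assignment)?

The 8 variables draw from only 8 values {1, 2, 3, 4, 5, 6, 7, 8}, so each is used; only y_1 can be 1, hence y_1 = 1.
The 7 still-open variables together cover exactly {2, 3, 4, 5, 6, 7, 8} — 7 values for 7 variables — and 4 appears only in y_3's list, so y_3 = 4.
Among the 6 still-open variables, 6 fits only y_2 (and all 6 values in {2, 3, 5, 6, 7, 8} must be used), so y_2 = 6.
y_4, y_7, y_8 share exactly the 3 values {2, 3, 5}; by pigeonhole those values go to them, so strike 2, 3, 5 from y_5, y_6.
Determined: y_1=1, y_2=6, y_3=4. The other variables each still have more than one consistent value. That makes 3.

3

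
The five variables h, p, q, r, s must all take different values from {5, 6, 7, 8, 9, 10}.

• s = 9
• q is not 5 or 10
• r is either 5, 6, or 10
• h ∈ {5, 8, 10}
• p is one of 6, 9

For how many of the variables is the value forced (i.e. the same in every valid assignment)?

2

s's domain is down to {9}, so s = 9. Remove 9 from p, q.
p must be 6 (only option left). Remove 6 from q, r.
Determined: p=6, s=9. The other variables each still have more than one consistent value. That makes 2.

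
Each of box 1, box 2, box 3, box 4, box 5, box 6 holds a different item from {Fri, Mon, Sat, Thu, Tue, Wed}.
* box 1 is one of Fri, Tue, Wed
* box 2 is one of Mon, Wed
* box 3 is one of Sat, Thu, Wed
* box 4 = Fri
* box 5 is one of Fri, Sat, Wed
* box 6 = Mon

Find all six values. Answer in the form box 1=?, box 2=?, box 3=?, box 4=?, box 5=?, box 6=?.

box 1=Tue, box 2=Wed, box 3=Thu, box 4=Fri, box 5=Sat, box 6=Mon

box 4's domain is down to {Fri}, so box 4 = Fri. Strike Fri from box 1, box 5.
That leaves box 6 = Mon. Strike Mon from box 2.
box 2's domain is down to {Wed}, so box 2 = Wed. Eliminate Wed elsewhere: box 1, box 3, box 5.
box 5 has just one choice, so box 5 = Sat. Eliminate Sat elsewhere: box 3.
box 1 has just one choice, so box 1 = Tue.
box 3 has just one choice, so box 3 = Thu.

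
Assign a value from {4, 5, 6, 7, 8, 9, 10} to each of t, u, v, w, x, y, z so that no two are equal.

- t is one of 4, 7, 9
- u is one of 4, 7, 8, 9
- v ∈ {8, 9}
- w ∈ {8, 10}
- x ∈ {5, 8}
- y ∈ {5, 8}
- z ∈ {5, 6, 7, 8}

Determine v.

9

The 7 variables together cover exactly {4, 5, 6, 7, 8, 9, 10} — 7 values for 7 variables — and 6 appears only in z's list, so z = 6.
The 6 still-open variables draw from only 6 values {4, 5, 7, 8, 9, 10}, so each is used; only w can be 10, hence w = 10.
x and y share exactly the 2 values {5, 8}; by pigeonhole those values go to them, so strike 5, 8 from u, v.
So v = 9.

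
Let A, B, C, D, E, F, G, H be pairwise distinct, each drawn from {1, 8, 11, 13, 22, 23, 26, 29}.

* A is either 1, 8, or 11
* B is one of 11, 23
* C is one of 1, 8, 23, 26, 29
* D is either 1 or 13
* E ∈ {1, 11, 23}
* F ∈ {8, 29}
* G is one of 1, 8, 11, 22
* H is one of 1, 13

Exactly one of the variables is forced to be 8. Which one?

The 8 variables draw from only 8 values {1, 8, 11, 13, 22, 23, 26, 29}, so each is used; only G can be 22, hence G = 22.
The 7 still-open variables together cover exactly {1, 8, 11, 13, 23, 26, 29} — 7 values for 7 variables — and 26 appears only in C's list, so C = 26.
Among the 6 still-open variables, 29 fits only F (and all 6 values in {1, 8, 11, 13, 23, 29} must be used), so F = 29.
The 5 still-open variables draw from only 5 values {1, 8, 11, 13, 23}, so each is used; only A can be 8, hence A = 8.

A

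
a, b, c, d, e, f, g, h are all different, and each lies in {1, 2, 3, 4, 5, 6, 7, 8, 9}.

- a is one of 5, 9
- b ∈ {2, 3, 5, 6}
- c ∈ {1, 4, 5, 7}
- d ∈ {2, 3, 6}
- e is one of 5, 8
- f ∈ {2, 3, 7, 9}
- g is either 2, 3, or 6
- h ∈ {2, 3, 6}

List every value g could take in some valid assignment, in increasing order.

The 3 variables d, g, h are confined to {2, 3, 6}, which locks those values in; drop them from b, f.
b has just one choice, so b = 5. Remove 5 from a, c, e.
e must be 8 (only option left).
That leaves a = 9. So f can't be 9.
f has just one choice, so f = 7. Eliminate 7 elsewhere: c.
No further eliminations apply; g can still be any of 2, 3, 6.

2, 3, 6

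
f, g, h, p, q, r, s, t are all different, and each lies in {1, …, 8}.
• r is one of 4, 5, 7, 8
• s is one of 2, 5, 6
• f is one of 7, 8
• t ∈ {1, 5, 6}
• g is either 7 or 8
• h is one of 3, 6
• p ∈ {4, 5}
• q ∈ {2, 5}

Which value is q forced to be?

2

The 8 variables together cover exactly {1, 2, 3, 4, 5, 6, 7, 8} — 8 values for 8 variables — and 1 appears only in t's list, so t = 1.
Among the 7 still-open variables, 3 fits only h (and all 7 values in {2, 3, 4, 5, 6, 7, 8} must be used), so h = 3.
Among the 6 still-open variables, 6 fits only s (and all 6 values in {2, 4, 5, 6, 7, 8} must be used), so s = 6.
Among the 5 still-open variables, 2 fits only q (and all 5 values in {2, 4, 5, 7, 8} must be used), so q = 2.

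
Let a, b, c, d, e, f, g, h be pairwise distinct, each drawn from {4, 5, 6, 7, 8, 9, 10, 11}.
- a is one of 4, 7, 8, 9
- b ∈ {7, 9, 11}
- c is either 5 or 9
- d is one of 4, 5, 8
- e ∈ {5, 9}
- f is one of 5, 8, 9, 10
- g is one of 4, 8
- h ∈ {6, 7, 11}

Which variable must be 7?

a

The 8 variables together cover exactly {4, 5, 6, 7, 8, 9, 10, 11} — 8 values for 8 variables — and 6 appears only in h's list, so h = 6.
The 7 still-open variables draw from only 7 values {4, 5, 7, 8, 9, 10, 11}, so each is used; only f can be 10, hence f = 10.
The 6 still-open variables draw from only 6 values {4, 5, 7, 8, 9, 11}, so each is used; only b can be 11, hence b = 11.
Among the 5 still-open variables, 7 fits only a (and all 5 values in {4, 5, 7, 8, 9} must be used), so a = 7.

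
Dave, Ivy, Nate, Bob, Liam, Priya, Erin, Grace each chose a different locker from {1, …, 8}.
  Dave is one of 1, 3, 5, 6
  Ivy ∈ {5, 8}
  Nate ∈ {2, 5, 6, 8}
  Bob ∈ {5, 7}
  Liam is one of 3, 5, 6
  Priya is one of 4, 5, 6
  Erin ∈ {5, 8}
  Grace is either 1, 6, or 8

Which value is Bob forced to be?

The 8 variables draw from only 8 values {1, 2, 3, 4, 5, 6, 7, 8}, so each is used; only Nate can be 2, hence Nate = 2.
The 7 still-open variables draw from only 7 values {1, 3, 4, 5, 6, 7, 8}, so each is used; only Priya can be 4, hence Priya = 4.
The 6 still-open variables together cover exactly {1, 3, 5, 6, 7, 8} — 6 values for 6 variables — and 7 appears only in Bob's list, so Bob = 7.

7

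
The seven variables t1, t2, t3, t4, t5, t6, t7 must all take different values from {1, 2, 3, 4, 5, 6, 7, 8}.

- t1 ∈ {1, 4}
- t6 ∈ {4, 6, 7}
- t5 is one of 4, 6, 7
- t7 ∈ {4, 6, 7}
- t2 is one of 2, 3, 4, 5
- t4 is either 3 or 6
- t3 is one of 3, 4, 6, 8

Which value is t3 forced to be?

t5, t6, t7 between them cover only {4, 6, 7} — a naked triple. Remove those values from t1, t2, t3, t4.
t1 must be 1 (only option left).
That leaves t4 = 3. Strike 3 from t2, t3.
So t3 = 8.

8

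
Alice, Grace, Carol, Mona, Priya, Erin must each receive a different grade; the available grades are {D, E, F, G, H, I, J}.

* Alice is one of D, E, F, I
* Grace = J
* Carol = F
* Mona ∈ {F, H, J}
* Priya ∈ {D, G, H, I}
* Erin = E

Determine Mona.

H

Grace's domain is down to {J}, so Grace = J. Eliminate J elsewhere: Mona.
Carol has just one choice, so Carol = F. So Alice, Mona can't be F.
So Mona = H.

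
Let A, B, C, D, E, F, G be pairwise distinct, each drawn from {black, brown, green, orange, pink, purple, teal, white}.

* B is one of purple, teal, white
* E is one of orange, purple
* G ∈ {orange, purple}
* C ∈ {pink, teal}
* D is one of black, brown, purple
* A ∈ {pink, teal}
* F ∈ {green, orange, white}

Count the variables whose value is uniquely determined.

A and C between them cover only {pink, teal} — a naked pair. Remove those values from B.
The 2 variables E and G are confined to {orange, purple}, which locks those values in; drop them from B, D, F.
That leaves B = white. Strike white from F.
F must be green (only option left).
Determined: B=white, F=green. The other variables each still have more than one consistent value. That makes 2.

2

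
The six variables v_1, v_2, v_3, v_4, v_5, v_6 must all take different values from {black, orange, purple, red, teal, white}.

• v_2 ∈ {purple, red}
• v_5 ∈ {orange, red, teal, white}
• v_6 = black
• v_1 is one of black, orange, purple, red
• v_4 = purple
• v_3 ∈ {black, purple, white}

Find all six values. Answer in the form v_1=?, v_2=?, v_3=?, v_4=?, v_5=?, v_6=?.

v_1=orange, v_2=red, v_3=white, v_4=purple, v_5=teal, v_6=black

v_4's domain is down to {purple}, so v_4 = purple. Remove purple from v_1, v_2, v_3.
v_6 has just one choice, so v_6 = black. Strike black from v_1, v_3.
v_2's domain is down to {red}, so v_2 = red. Strike red from v_1, v_5.
That leaves v_3 = white. So v_5 can't be white.
That leaves v_1 = orange. Strike orange from v_5.
That leaves v_5 = teal.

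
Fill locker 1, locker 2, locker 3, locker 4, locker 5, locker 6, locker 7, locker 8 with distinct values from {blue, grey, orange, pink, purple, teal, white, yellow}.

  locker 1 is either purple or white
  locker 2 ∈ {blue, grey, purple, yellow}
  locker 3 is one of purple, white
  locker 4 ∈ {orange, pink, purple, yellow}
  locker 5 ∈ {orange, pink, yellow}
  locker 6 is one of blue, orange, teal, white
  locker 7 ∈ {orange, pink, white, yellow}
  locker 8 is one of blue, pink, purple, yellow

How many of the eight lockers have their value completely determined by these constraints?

3

The 8 variables draw from only 8 values {blue, grey, orange, pink, purple, teal, white, yellow}, so each is used; only locker 2 can be grey, hence locker 2 = grey.
The 7 still-open variables draw from only 7 values {blue, orange, pink, purple, teal, white, yellow}, so each is used; only locker 6 can be teal, hence locker 6 = teal.
The 6 still-open variables together cover exactly {blue, orange, pink, purple, white, yellow} — 6 values for 6 variables — and blue appears only in locker 8's list, so locker 8 = blue.
locker 1 and locker 3 between them cover only {purple, white} — a naked pair. Remove those values from locker 4, locker 7.
Determined: locker 2=grey, locker 6=teal, locker 8=blue. The other lockers each still have more than one consistent value. That makes 3.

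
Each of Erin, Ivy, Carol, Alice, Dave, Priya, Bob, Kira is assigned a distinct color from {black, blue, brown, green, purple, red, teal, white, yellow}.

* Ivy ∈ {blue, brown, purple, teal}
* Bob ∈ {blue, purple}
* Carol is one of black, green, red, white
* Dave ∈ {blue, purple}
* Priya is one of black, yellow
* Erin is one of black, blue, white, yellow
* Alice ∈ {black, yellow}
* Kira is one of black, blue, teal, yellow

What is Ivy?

brown

The 2 variables Alice and Priya are confined to {black, yellow}, which locks those values in; drop them from Erin, Carol, Kira.
The 2 variables Dave and Bob are confined to {blue, purple}, which locks those values in; drop them from Erin, Ivy, Kira.
Erin's domain is down to {white}, so Erin = white. So Carol can't be white.
Kira has just one choice, so Kira = teal. Strike teal from Ivy.
So Ivy = brown.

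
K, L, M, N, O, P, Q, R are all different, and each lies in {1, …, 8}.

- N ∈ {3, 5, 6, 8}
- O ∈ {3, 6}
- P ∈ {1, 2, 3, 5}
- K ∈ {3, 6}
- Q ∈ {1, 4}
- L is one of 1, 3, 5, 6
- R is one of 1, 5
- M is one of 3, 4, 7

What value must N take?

Among the 8 variables, 2 fits only P (and all 8 values in {1, 2, 3, 4, 5, 6, 7, 8} must be used), so P = 2.
The 7 still-open variables together cover exactly {1, 3, 4, 5, 6, 7, 8} — 7 values for 7 variables — and 7 appears only in M's list, so M = 7.
The 6 still-open variables draw from only 6 values {1, 3, 4, 5, 6, 8}, so each is used; only Q can be 4, hence Q = 4.
The 5 still-open variables draw from only 5 values {1, 3, 5, 6, 8}, so each is used; only N can be 8, hence N = 8.

8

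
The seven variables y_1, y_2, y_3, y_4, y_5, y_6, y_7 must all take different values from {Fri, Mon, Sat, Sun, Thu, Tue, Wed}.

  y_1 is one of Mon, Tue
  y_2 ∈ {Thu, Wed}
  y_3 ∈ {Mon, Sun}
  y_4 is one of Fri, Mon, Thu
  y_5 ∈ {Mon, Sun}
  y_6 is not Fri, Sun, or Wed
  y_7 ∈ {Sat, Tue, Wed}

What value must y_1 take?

Tue

Among the 7 variables, Fri fits only y_4 (and all 7 values in {Fri, Mon, Sat, Sun, Thu, Tue, Wed} must be used), so y_4 = Fri.
The 2 variables y_3 and y_5 are confined to {Mon, Sun}, which locks those values in; drop them from y_1, y_6.
So y_1 = Tue.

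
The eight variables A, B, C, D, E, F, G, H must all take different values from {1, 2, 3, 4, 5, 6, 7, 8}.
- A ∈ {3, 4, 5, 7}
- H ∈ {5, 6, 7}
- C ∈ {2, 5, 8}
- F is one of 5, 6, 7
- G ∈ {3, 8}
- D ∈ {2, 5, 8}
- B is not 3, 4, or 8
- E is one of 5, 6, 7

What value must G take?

3

The 8 variables together cover exactly {1, 2, 3, 4, 5, 6, 7, 8} — 8 values for 8 variables — and 1 appears only in B's list, so B = 1.
The 7 still-open variables together cover exactly {2, 3, 4, 5, 6, 7, 8} — 7 values for 7 variables — and 4 appears only in A's list, so A = 4.
The 6 still-open variables draw from only 6 values {2, 3, 5, 6, 7, 8}, so each is used; only G can be 3, hence G = 3.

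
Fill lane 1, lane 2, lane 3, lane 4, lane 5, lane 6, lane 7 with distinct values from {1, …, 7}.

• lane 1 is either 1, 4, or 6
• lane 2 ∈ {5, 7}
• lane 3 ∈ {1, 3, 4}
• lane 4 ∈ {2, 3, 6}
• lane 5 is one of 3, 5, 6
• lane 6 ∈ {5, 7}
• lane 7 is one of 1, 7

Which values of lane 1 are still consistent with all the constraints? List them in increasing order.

4, 6

Among the 7 variables, 2 fits only lane 4 (and all 7 values in {1, 2, 3, 4, 5, 6, 7} must be used), so lane 4 = 2.
lane 2 and lane 6 between them cover only {5, 7} — a naked pair. Remove those values from lane 5, lane 7.
lane 7's domain is down to {1}, so lane 7 = 1. Strike 1 from lane 1, lane 3.
No further eliminations apply; lane 1 can still be any of 4, 6.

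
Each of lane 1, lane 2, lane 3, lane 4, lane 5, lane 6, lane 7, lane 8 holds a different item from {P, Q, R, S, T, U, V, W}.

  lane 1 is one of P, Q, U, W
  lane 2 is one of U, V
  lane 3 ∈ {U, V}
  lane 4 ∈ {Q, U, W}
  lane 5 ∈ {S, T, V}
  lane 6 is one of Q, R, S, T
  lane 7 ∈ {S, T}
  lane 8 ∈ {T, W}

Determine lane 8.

Among the 8 variables, P fits only lane 1 (and all 8 values in {P, Q, R, S, T, U, V, W} must be used), so lane 1 = P.
Among the 7 still-open variables, R fits only lane 6 (and all 7 values in {Q, R, S, T, U, V, W} must be used), so lane 6 = R.
Among the 6 still-open variables, Q fits only lane 4 (and all 6 values in {Q, S, T, U, V, W} must be used), so lane 4 = Q.
Among the 5 still-open variables, W fits only lane 8 (and all 5 values in {S, T, U, V, W} must be used), so lane 8 = W.

W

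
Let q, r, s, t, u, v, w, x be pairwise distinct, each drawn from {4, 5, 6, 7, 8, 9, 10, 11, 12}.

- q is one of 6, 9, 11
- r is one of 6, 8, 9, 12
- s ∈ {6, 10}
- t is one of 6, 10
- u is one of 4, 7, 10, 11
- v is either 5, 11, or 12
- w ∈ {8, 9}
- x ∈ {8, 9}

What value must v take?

s and t share exactly the 2 values {6, 10}; by pigeonhole those values go to them, so strike 6, 10 from q, r, u.
w and x share exactly the 2 values {8, 9}; by pigeonhole those values go to them, so strike 8, 9 from q, r.
q must be 11 (only option left). So u, v can't be 11.
r's domain is down to {12}, so r = 12. Strike 12 from v.
So v = 5.

5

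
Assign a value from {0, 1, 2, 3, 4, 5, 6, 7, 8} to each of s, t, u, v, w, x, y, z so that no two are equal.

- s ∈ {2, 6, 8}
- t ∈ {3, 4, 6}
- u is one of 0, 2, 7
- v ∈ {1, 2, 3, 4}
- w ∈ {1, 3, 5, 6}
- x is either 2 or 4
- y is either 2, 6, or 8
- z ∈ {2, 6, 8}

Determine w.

5

The 3 variables s, y, z are confined to {2, 6, 8}, which locks those values in; drop them from t, u, v, w, x.
x has just one choice, so x = 4. Strike 4 from t, v.
t has just one choice, so t = 3. Strike 3 from v, w.
v's domain is down to {1}, so v = 1. Strike 1 from w.
So w = 5.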